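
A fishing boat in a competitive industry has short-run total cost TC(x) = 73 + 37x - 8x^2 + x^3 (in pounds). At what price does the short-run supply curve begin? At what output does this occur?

Short-run supply begins at min AVC. From VC = 37x - 8x^2 + x^3, AVC = 37 - 8x + x^2.
At the minimum of AVC, MC = AVC. MC = 37 - 16x + 3x^2; setting MC = AVC gives 2x^2 - 8x = 0, so x = 4. min AVC = 21.
The firm shuts down for any P below £21.

£21 per unit, at x = 4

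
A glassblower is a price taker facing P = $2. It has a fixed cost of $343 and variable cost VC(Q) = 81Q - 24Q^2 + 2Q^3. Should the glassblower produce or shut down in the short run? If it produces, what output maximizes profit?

Strip out fixed cost: VC = 81Q - 24Q^2 + 2Q^3. Then AVC = 81 - 24Q + 2Q^2 and MC = 81 - 48Q + 6Q^2.
AVC hits its minimum where MC = AVC, at Q = 6, giving min AVC = 81 - 24·6 + 2·6^2 = $9.
Since P = $2 < min AVC = $9, price fails to cover variable cost at any output.
Shutting down limits the loss to fixed cost, $343.

Shut down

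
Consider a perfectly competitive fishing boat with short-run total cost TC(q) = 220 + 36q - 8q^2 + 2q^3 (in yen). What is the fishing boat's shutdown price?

¥28 per unit

Short-run supply begins at min AVC. From VC = 36q - 8q^2 + 2q^3, AVC = 36 - 8q + 2q^2.
dAVC/dq = -8 + 4q = 0 gives q = 2. min AVC = 36 - 8·2 + 2·2^2 = 28.
The firm shuts down for any P below ¥28.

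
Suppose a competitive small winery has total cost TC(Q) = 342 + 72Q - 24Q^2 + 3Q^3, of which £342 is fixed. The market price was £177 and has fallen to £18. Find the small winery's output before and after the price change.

AVC = 72 - 24Q + 3Q^2, minimized at Q = 4 where min AVC = £24. MC = 72 - 48Q + 9Q^2.
At P = £177 ≥ min AVC, set P = MC on the rising branch: Q = 7.
At P = £18 < min AVC = £24, price no longer covers variable cost at any output, so the firm shuts down: Q = 0.

Output falls from 7 to 0 (the firm shuts down)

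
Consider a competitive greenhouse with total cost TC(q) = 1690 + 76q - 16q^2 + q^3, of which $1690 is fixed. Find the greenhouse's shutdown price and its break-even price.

Shutdown price = $12; break-even price = $167

AVC = 76 - 16q + q^2; minimized at q = 8, giving min AVC = $12. That is the shutdown price.
ATC = 1690/q + 76 - 16q + q^2. Setting dATC/dq = −1690/q^2 − 16 + 2q = 0 gives q = 13 (since 2·13^3 − 16·13^2 = 1690).
min ATC = 1690/13 + 76 − 16·13 + 13^2 = $167. That is the break-even price.
For $12 ≤ P < $167 the firm produces at a loss; below $12 it shuts down.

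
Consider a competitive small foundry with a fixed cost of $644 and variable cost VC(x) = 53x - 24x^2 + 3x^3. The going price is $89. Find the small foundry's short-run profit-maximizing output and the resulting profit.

AVC = 53 - 24x + 3x^2; min AVC = $5 at x = 4. Since P = $89 ≥ min AVC, the firm produces.
With MC = 53 - 48x + 9x^2, P = MC on the upward-sloping part at x* = 6.
TR = 89·6 = 534. TC = 644 + 102 = 746. Profit = 534 − 746 = -$212.
By producing, the firm covers all variable cost plus $432 of fixed cost; shutting down would lose the full $644.

Profit = -$212 at x = 6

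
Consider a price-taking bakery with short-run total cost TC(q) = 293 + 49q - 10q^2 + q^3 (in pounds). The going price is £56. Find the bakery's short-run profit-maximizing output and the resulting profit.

AVC = 49 - 10q + q^2 has its minimum £24 at q = 5; price £56 clears that bar, so the firm operates.
MC = 49 - 20q + 3q^2. Setting P = MC and taking the root on the rising branch gives q* = 7.
TR = 56·7 = 392. TC = 293 + 196 = 489. Profit = 392 − 489 = -£97.
By producing, the firm covers all variable cost plus £196 of fixed cost; shutting down would lose the full £293.

Profit = -£97 at q = 7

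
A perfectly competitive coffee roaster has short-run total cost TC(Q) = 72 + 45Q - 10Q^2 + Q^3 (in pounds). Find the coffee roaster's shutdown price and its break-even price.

Shutdown price = min AVC. AVC = 45 - 10Q + Q^2, with vertex at Q = 5 and minimum £20.
ATC = 72/Q + 45 - 10Q + Q^2. Setting dATC/dQ = −72/Q^2 − 10 + 2Q = 0 gives Q = 6 (since 2·6^3 − 10·6^2 = 72).
min ATC = 72/6 + 45 − 10·6 + 6^2 = £33. That is the break-even price.
For £20 ≤ P < £33 the firm produces at a loss; below £20 it shuts down.

Shutdown price = £20; break-even price = £33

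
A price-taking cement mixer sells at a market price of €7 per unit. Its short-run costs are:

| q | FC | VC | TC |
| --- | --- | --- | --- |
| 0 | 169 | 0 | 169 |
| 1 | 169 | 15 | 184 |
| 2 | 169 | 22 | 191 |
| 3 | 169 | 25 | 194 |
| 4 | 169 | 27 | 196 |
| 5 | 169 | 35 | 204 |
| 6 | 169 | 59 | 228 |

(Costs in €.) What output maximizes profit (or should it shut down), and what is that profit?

q = 4; profit = -€168

Compute π = P·q − TC at each output: q=0: -169; q=1: -177; q=2: -177; q=3: -173; q=4: -168; q=5: -169; q=6: -186.
Profit is maximized at q = 4. AVC there is 27/4 = €6.75 ≤ P, so producing beats shutting down (which would give -€169).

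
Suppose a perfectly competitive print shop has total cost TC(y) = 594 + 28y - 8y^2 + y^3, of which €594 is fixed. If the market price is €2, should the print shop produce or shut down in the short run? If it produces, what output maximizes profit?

From TC, MC = TC'(y) = 28 - 16y + 3y^2 and AVC = VC/y = 28 - 8y + y^2.
The AVC parabola has its vertex at y = 8/2 = 4, where AVC = 28 - 8·4 + 4^2 = €12.
Since P = €2 < min AVC = €12, price fails to cover variable cost at any output.
Best response: produce nothing and absorb the €594 fixed cost.

Shut down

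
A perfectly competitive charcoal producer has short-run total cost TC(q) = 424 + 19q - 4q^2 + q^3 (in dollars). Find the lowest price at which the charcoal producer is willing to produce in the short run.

$15 per unit

The firm shuts down when price falls below the minimum of average variable cost. AVC = VC/q = 19 - 4q + q^2.
dAVC/dq = -4 + 2q = 0 gives q = 2. min AVC = 19 - 4·2 + 2^2 = 15.
So the shutdown price is $15.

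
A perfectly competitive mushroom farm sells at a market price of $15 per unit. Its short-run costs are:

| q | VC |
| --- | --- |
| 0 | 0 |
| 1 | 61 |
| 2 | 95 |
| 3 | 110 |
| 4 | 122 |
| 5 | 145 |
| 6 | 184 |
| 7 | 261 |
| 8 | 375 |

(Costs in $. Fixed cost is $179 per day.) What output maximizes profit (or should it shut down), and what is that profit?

q = 0 (shut down); profit = -$179

Compute π = P·q − TC at each output: q=0: -179; q=1: -225; q=2: -244; q=3: -244; q=4: -241; q=5: -249; q=6: -273; q=7: -335; q=8: -434.
Profit is highest at q = 0. Equivalently, the lowest AVC in the table is 145/5 ≈ $29 at q = 5, and P = $15 falls below it — price never covers variable cost, so the firm shuts down and loses only its fixed cost.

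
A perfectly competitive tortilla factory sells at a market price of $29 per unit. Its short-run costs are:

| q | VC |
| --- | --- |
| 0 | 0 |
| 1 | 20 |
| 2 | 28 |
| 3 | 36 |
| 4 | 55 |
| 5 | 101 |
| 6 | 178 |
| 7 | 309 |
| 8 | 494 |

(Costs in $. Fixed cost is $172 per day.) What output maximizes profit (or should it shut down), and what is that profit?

Tabulate TR − TC: q=0: -172; q=1: -163; q=2: -142; q=3: -121; q=4: -111; q=5: -128; q=6: -176; q=7: -278; q=8: -434.
Profit is maximized at q = 4. AVC there is 55/4 = $13.75 ≤ P, so producing beats shutting down (which would give -$172).

q = 4; profit = -$111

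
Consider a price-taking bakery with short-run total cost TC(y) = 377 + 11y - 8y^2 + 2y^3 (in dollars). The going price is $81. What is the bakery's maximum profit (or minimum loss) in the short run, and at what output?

AVC = 11 - 8y + 2y^2 has its minimum $3 at y = 2; price $81 clears that bar, so the firm operates.
MC = 11 - 16y + 6y^2. Setting P = MC and taking the root on the rising branch gives y* = 5.
TR = 81·5 = 405. TC = 377 + 105 = 482. Profit = 405 − 482 = -$77.
By producing, the firm covers all variable cost plus $300 of fixed cost; shutting down would lose the full $377.

Profit = -$77 at y = 5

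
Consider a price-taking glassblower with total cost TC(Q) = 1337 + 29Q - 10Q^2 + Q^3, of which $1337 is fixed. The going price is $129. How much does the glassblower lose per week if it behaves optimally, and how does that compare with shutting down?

AVC = 29 - 10Q + Q^2; min AVC = $4 at Q = 5. Since P = $129 ≥ min AVC, the firm produces.
With MC = 29 - 20Q + 3Q^2, P = MC on the upward-sloping part at Q* = 10.
TR = 129·10 = 1290. TC = 1337 + 290 = 1627. Profit = 1290 − 1627 = -$337.
Shutting down would mean losing the fixed cost of $1337, so operating at a loss of $337 is better by $1000.

Profit = -$337 at Q = 10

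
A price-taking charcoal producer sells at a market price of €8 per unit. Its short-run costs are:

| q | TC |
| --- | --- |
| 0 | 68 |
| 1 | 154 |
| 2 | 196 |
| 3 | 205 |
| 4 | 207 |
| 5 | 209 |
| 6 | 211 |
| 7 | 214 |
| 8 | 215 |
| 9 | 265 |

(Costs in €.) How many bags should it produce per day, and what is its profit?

q = 0 (shut down); profit = -€68

Profit at each row (π = 8q − TC): q=0: -68; q=1: -146; q=2: -180; q=3: -181; q=4: -175; q=5: -169; q=6: -163; q=7: -158; q=8: -151; q=9: -193.
Profit is highest at q = 0. Equivalently, the lowest AVC in the table is 147/8 ≈ €18.38 at q = 8, and P = €8 falls below it — price never covers variable cost, so the firm shuts down and loses only its fixed cost.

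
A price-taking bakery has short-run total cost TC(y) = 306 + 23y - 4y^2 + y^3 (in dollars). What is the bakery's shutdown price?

$19 per unit

The firm shuts down when price falls below the minimum of average variable cost. AVC = VC/y = 23 - 4y + y^2.
dAVC/dy = -4 + 2y = 0 gives y = 2. min AVC = 23 - 4·2 + 2^2 = 19.
So the shutdown price is $19.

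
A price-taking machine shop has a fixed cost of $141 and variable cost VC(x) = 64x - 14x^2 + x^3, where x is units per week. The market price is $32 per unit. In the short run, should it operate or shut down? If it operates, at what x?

Produce at x = 8

Strip out fixed cost: VC = 64x - 14x^2 + x^3. Then AVC = 64 - 14x + x^2 and MC = 64 - 28x + 3x^2.
The AVC parabola has its vertex at x = 14/2 = 7, where AVC = 64 - 14·7 + 7^2 = $15.
P = $32 exceeds min AVC = $15, so the firm stays open.
Set P = MC: 32 = 64 - 28x + 3x^2 → 32 - 28x + 3x^2 = 0. The roots are x = 4/3 and x = 8; the profit-maximizing output is on the rising part of MC, so x* = 8.
Check: AVC at x = 8 is $16 ≤ P, so revenue covers variable cost.
Profit = P·x − TC = 32·8 − 269 = -$13, a loss, but smaller than the $141 fixed cost the firm would lose by shutting down.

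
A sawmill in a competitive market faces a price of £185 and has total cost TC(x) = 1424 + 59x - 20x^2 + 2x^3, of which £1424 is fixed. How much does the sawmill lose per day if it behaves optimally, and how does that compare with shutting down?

AVC = 59 - 20x + 2x^2; min AVC = £9 at x = 5. Since P = £185 ≥ min AVC, the firm produces.
MC = 59 - 40x + 6x^2. Setting P = MC and taking the root on the rising branch gives x* = 9.
TR = 185·9 = 1665. TC = 1424 + 369 = 1793. Profit = 1665 − 1793 = -£128.
By producing, the firm covers all variable cost plus £1296 of fixed cost; shutting down would lose the full £1424.

Profit = -£128 at x = 9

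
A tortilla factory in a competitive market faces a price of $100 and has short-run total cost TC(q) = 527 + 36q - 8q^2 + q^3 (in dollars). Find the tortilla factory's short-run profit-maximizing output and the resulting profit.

Profit = -$15 at q = 8

AVC = 36 - 8q + q^2; min AVC = $20 at q = 4. Since P = $100 ≥ min AVC, the firm produces.
With MC = 36 - 16q + 3q^2, P = MC on the upward-sloping part at q* = 8.
TR = 100·8 = 800. TC = 527 + 288 = 815. Profit = 800 − 815 = -$15.
That loss of $15 beats the $527 the firm would lose by shutting down; producing recovers $512 of fixed cost.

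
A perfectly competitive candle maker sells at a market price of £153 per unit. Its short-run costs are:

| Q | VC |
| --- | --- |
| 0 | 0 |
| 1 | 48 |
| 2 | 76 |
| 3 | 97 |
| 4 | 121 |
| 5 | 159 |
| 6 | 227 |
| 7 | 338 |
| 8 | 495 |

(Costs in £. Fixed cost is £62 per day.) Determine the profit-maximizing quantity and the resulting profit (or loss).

Q = 7; profit = £671

Tabulate TR − TC: Q=0: -62; Q=1: 43; Q=2: 168; Q=3: 300; Q=4: 429; Q=5: 544; Q=6: 629; Q=7: 671; Q=8: 667.
Profit is maximized at Q = 7. AVC there is 338/7 = £48.29 ≤ P, so producing beats shutting down (which would give -£62).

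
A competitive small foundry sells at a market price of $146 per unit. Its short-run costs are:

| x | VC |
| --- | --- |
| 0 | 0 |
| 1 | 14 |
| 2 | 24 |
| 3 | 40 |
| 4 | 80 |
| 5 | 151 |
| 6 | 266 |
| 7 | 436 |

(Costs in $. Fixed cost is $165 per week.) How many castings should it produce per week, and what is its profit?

x = 6; profit = $445

Profit at each row (π = 146x − TC): x=0: -165; x=1: -33; x=2: 103; x=3: 233; x=4: 339; x=5: 414; x=6: 445; x=7: 421.
Profit is maximized at x = 6. AVC there is 266/6 = $44.33 ≤ P, so producing beats shutting down (which would give -$165).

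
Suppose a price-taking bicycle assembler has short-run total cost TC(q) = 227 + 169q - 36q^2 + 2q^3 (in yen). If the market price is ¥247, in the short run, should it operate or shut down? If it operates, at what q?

Variable cost is VC = 169q - 36q^2 + 2q^3, so AVC = VC/q = 169 - 36q + 2q^2 and MC = dTC/dq = 169 - 72q + 6q^2.
AVC hits its minimum where MC = AVC, at q = 9, giving min AVC = 169 - 36·9 + 2·9^2 = ¥7.
Because ¥247 ≥ ¥7, revenue can cover variable cost; the firm operates.
Solving P = MC: -78 - 72q + 6q^2 = 0 ⇒ q = -1 or 13. On the upward-sloping branch, q* = 13.
Check: AVC at q = 13 is ¥39 ≤ P, so revenue covers variable cost.
Profit = P·q − TC = 247·13 − 734 = ¥2477.

Produce at q = 13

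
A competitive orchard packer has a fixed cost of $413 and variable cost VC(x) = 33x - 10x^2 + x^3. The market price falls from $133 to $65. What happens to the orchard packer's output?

AVC = 33 - 10x + x^2, minimized at x = 5 where min AVC = $8. MC = 33 - 20x + 3x^2.
At P = $133 ≥ min AVC, set P = MC on the rising branch: x = 10.
At P = $65 ≥ min AVC, set P = MC: x = 8. The firm stays open but cuts output.

Output falls from 10 to 8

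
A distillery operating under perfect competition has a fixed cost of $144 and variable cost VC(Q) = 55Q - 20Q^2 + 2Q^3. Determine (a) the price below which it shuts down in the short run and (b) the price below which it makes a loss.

Shutdown price = $5; break-even price = $31

AVC = 55 - 20Q + 2Q^2; minimized at Q = 5, giving min AVC = $5. That is the shutdown price.
ATC = 144/Q + 55 - 20Q + 2Q^2. Setting dATC/dQ = −144/Q^2 − 20 + 4Q = 0 gives Q = 6 (since 4·6^3 − 20·6^2 = 144).
min ATC = 144/6 + 55 − 20·6 + 2·6^2 = $31. That is the break-even price.
For $5 ≤ P < $31 the firm produces at a loss; below $5 it shuts down.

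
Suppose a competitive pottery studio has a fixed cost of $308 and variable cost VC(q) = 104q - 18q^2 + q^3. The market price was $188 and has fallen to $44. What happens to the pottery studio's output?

Output falls from 14 to 10

MC = 104 - 36q + 3q^2; the shutdown threshold is min AVC = $23 (at q = 9).
With P = $188 above the shutdown price, P = MC gives q = 14.
At P = $44 ≥ min AVC, set P = MC: q = 10. The firm stays open but cuts output.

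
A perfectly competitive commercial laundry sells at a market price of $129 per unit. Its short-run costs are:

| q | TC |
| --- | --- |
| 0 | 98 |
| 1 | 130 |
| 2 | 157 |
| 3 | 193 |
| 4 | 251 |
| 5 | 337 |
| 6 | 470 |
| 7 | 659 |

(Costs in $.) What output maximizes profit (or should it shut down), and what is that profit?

q = 5; profit = $308

Profit at each row (π = 129q − TC): q=0: -98; q=1: -1; q=2: 101; q=3: 194; q=4: 265; q=5: 308; q=6: 304; q=7: 244.
Profit is maximized at q = 5. AVC there is 239/5 = $47.80 ≤ P, so producing beats shutting down (which would give -$98).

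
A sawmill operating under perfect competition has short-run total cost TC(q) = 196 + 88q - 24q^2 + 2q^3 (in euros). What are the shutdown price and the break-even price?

Shutdown price = min AVC. AVC = 88 - 24q + 2q^2, with vertex at q = 6 and minimum €16.
ATC = 196/q + 88 - 24q + 2q^2. Setting dATC/dq = −196/q^2 − 24 + 4q = 0 gives q = 7 (since 4·7^3 − 24·7^2 = 196).
min ATC = 196/7 + 88 − 24·7 + 2·7^2 = €46. That is the break-even price.
Between these two prices the firm operates at a loss; above €46 it earns a profit.

Shutdown price = €16; break-even price = €46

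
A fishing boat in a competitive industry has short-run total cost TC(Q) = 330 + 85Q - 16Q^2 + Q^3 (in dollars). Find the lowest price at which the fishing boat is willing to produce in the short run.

$21 per unit

The firm shuts down when price falls below the minimum of average variable cost. AVC = VC/Q = 85 - 16Q + Q^2.
dAVC/dQ = -16 + 2Q = 0 gives Q = 8. min AVC = 85 - 16·8 + 8^2 = 21.
The firm shuts down for any P below $21.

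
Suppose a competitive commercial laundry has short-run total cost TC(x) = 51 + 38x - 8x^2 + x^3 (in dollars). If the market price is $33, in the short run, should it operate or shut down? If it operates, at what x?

Produce at x = 5

From TC, MC = TC'(x) = 38 - 16x + 3x^2 and AVC = VC/x = 38 - 8x + x^2.
AVC is minimized where dAVC/dx = -8 + 2x = 0, at x = 4; min AVC = 38 - 8·4 + 4^2 = $22.
Because $33 ≥ $22, revenue can cover variable cost; the firm operates.
Solving P = MC: 5 - 16x + 3x^2 = 0 ⇒ x = 1/3 or 5. On the upward-sloping branch, x* = 5.
Check: AVC at x = 5 is $23 ≤ P, so revenue covers variable cost.
Profit = P·x − TC = 33·5 − 166 = -$1, a loss, but smaller than the $51 fixed cost the firm would lose by shutting down.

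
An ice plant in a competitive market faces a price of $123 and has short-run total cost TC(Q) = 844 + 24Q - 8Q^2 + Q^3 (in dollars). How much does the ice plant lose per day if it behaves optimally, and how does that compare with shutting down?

AVC = 24 - 8Q + Q^2 has its minimum $8 at Q = 4; price $123 clears that bar, so the firm operates.
With MC = 24 - 16Q + 3Q^2, P = MC on the upward-sloping part at Q* = 9.
TR = 123·9 = 1107. TC = 844 + 297 = 1141. Profit = 1107 − 1141 = -$34.
That loss of $34 beats the $844 the firm would lose by shutting down; producing recovers $810 of fixed cost.

Profit = -$34 at Q = 9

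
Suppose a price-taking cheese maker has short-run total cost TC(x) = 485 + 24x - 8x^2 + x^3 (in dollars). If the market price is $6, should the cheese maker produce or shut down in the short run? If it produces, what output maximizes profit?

Shut down

Variable cost is VC = 24x - 8x^2 + x^3, so AVC = VC/x = 24 - 8x + x^2 and MC = dTC/dx = 24 - 16x + 3x^2.
The AVC parabola has its vertex at x = 8/2 = 4, where AVC = 24 - 8·4 + 4^2 = $8.
With P < min AVC ($6 < $8), every unit sold adds to the loss.
Shutting down limits the loss to fixed cost, $485.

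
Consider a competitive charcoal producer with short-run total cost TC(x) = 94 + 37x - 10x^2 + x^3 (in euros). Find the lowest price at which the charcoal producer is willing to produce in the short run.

Short-run supply begins at min AVC. From VC = 37x - 10x^2 + x^3, AVC = 37 - 10x + x^2.
At the minimum of AVC, MC = AVC. MC = 37 - 20x + 3x^2; setting MC = AVC gives 2x^2 - 10x = 0, so x = 5. min AVC = 12.
For P < €12 the firm produces nothing.

€12 per unit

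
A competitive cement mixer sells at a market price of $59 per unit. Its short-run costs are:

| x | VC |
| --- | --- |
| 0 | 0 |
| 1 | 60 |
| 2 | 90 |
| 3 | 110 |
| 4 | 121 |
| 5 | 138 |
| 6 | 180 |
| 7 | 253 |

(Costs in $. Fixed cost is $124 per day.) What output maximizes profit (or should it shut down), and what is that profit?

Tabulate TR − TC: x=0: -124; x=1: -125; x=2: -96; x=3: -57; x=4: -9; x=5: 33; x=6: 50; x=7: 36.
Profit is maximized at x = 6. AVC there is 180/6 = $30 ≤ P, so producing beats shutting down (which would give -$124).

x = 6; profit = $50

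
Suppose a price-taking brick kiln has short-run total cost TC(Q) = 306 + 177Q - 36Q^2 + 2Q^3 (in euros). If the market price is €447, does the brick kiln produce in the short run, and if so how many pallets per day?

Strip out fixed cost: VC = 177Q - 36Q^2 + 2Q^3. Then AVC = 177 - 36Q + 2Q^2 and MC = 177 - 72Q + 6Q^2.
AVC hits its minimum where MC = AVC, at Q = 9, giving min AVC = 177 - 36·9 + 2·9^2 = €15.
P = €447 exceeds min AVC = €15, so the firm stays open.
Solving P = MC: -270 - 72Q + 6Q^2 = 0 ⇒ Q = -3 or 15. On the upward-sloping branch, Q* = 15.
Check: AVC at Q = 15 is €87 ≤ P, so revenue covers variable cost.
Profit = P·Q − TC = 447·15 − 1611 = €5094.

Produce at Q = 15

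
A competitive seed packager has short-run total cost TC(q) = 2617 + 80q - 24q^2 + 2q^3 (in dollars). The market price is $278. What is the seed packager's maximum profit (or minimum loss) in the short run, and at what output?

AVC = 80 - 24q + 2q^2 has its minimum $8 at q = 6; price $278 clears that bar, so the firm operates.
With MC = 80 - 48q + 6q^2, P = MC on the upward-sloping part at q* = 11.
TR = 278·11 = 3058. TC = 2617 + 638 = 3255. Profit = 3058 − 3255 = -$197.
Shutting down would mean losing the fixed cost of $2617, so operating at a loss of $197 is better by $2420.

Profit = -$197 at q = 11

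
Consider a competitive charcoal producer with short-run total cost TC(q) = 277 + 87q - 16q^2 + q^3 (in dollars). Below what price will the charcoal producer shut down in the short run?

Short-run supply begins at min AVC. From VC = 87q - 16q^2 + q^3, AVC = 87 - 16q + q^2.
At the minimum of AVC, MC = AVC. MC = 87 - 32q + 3q^2; setting MC = AVC gives 2q^2 - 16q = 0, so q = 8. min AVC = 23.
For P < $23 the firm produces nothing.

$23 per unit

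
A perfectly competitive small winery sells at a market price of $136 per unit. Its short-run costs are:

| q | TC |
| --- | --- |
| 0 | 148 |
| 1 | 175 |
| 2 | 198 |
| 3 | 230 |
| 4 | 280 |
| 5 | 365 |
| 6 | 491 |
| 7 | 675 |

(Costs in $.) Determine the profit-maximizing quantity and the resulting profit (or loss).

q = 6; profit = $325

Compute π = P·q − TC at each output: q=0: -148; q=1: -39; q=2: 74; q=3: 178; q=4: 264; q=5: 315; q=6: 325; q=7: 277.
Profit is maximized at q = 6. AVC there is 343/6 = $57.17 ≤ P, so producing beats shutting down (which would give -$148).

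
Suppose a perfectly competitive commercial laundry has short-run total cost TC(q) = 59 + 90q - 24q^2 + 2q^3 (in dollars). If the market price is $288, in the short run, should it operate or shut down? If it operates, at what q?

Produce at q = 11

From TC, MC = TC'(q) = 90 - 48q + 6q^2 and AVC = VC/q = 90 - 24q + 2q^2.
The AVC parabola has its vertex at q = 24/4 = 6, where AVC = 90 - 24·6 + 2·6^2 = $18.
P = $288 exceeds min AVC = $18, so the firm stays open.
Set P = MC: 288 = 90 - 48q + 6q^2 → -198 - 48q + 6q^2 = 0. The roots are q = -3 and q = 11; the profit-maximizing output is on the rising part of MC, so q* = 11.
Check: AVC at q = 11 is $68 ≤ P, so revenue covers variable cost.
Profit = P·q − TC = 288·11 − 807 = $2361.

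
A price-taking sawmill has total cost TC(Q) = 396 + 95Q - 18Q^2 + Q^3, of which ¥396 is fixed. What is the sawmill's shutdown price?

¥14 per unit

The firm shuts down when price falls below the minimum of average variable cost. AVC = VC/Q = 95 - 18Q + Q^2.
dAVC/dQ = -18 + 2Q = 0 gives Q = 9. min AVC = 95 - 18·9 + 9^2 = 14.
For P < ¥14 the firm produces nothing.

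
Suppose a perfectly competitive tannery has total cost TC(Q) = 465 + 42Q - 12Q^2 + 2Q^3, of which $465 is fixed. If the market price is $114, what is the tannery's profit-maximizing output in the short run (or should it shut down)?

Produce at Q = 6

Strip out fixed cost: VC = 42Q - 12Q^2 + 2Q^3. Then AVC = 42 - 12Q + 2Q^2 and MC = 42 - 24Q + 6Q^2.
The AVC parabola has its vertex at Q = 12/4 = 3, where AVC = 42 - 12·3 + 2·3^2 = $24.
Since P = $114 ≥ min AVC = $24, price covers variable cost and the firm should produce.
Solving P = MC: -72 - 24Q + 6Q^2 = 0 ⇒ Q = -2 or 6. On the upward-sloping branch, Q* = 6.
Check: AVC at Q = 6 is $42 ≤ P, so revenue covers variable cost.
Profit = P·Q − TC = 114·6 − 717 = -$33, a loss, but smaller than the $465 fixed cost the firm would lose by shutting down.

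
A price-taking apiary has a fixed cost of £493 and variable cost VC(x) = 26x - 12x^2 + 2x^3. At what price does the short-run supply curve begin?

£8 per unit

The shutdown price is the minimum of AVC. VC = 26x - 12x^2 + 2x^3, so AVC = 26 - 12x + 2x^2.
dAVC/dx = -12 + 4x = 0 gives x = 3. min AVC = 26 - 12·3 + 2·3^2 = 8.
So the shutdown price is £8.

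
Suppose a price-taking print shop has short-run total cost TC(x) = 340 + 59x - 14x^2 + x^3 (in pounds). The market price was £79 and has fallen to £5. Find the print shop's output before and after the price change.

Output falls from 10 to 0 (the firm shuts down)

AVC = 59 - 14x + x^2, minimized at x = 7 where min AVC = £10. MC = 59 - 28x + 3x^2.
With P = £79 above the shutdown price, P = MC gives x = 10.
At P = £5 < min AVC = £10, price no longer covers variable cost at any output, so the firm shuts down: x = 0.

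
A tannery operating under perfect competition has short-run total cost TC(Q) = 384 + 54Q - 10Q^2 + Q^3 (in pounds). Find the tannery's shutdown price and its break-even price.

AVC = 54 - 10Q + Q^2; minimized at Q = 5, giving min AVC = £29. That is the shutdown price.
ATC = 384/Q + 54 - 10Q + Q^2. Setting dATC/dQ = −384/Q^2 − 10 + 2Q = 0 gives Q = 8 (since 2·8^3 − 10·8^2 = 384).
min ATC = 384/8 + 54 − 10·8 + 8^2 = £86. That is the break-even price.
For £29 ≤ P < £86 the firm produces at a loss; below £29 it shuts down.

Shutdown price = £29; break-even price = £86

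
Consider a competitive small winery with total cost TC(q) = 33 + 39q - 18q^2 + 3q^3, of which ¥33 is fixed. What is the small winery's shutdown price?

¥12 per unit

The shutdown price is the minimum of AVC. VC = 39q - 18q^2 + 3q^3, so AVC = 39 - 18q + 3q^2.
At the minimum of AVC, MC = AVC. MC = 39 - 36q + 9q^2; setting MC = AVC gives 6q^2 - 18q = 0, so q = 3. min AVC = 12.
The firm shuts down for any P below ¥12.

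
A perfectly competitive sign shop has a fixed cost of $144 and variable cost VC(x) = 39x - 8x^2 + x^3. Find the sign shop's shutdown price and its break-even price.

Shutdown price = $23; break-even price = $51

AVC = 39 - 8x + x^2; minimized at x = 4, giving min AVC = $23. That is the shutdown price.
ATC = 144/x + 39 - 8x + x^2. Setting dATC/dx = −144/x^2 − 8 + 2x = 0 gives x = 6 (since 2·6^3 − 8·6^2 = 144).
min ATC = 144/6 + 39 − 8·6 + 6^2 = $51. That is the break-even price.
For $23 ≤ P < $51 the firm produces at a loss; below $23 it shuts down.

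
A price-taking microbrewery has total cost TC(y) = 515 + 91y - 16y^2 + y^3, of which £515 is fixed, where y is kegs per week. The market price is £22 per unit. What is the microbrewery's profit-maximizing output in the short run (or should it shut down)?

Strip out fixed cost: VC = 91y - 16y^2 + y^3. Then AVC = 91 - 16y + y^2 and MC = 91 - 32y + 3y^2.
AVC hits its minimum where MC = AVC, at y = 8, giving min AVC = 91 - 16·8 + 8^2 = £27.
With P < min AVC (£22 < £27), every unit sold adds to the loss.
The firm minimizes its loss by shutting down and losing only its fixed cost of £515.

Shut down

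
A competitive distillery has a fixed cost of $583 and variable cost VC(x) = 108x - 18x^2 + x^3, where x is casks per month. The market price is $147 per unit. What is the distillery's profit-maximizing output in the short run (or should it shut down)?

Produce at x = 13

From TC, MC = TC'(x) = 108 - 36x + 3x^2 and AVC = VC/x = 108 - 18x + x^2.
AVC hits its minimum where MC = AVC, at x = 9, giving min AVC = 108 - 18·9 + 9^2 = $27.
Because $147 ≥ $27, revenue can cover variable cost; the firm operates.
Set P = MC: 147 = 108 - 36x + 3x^2 → -39 - 36x + 3x^2 = 0. The roots are x = -1 and x = 13; the profit-maximizing output is on the rising part of MC, so x* = 13.
Check: AVC at x = 13 is $43 ≤ P, so revenue covers variable cost.
Profit = P·x − TC = 147·13 − 1142 = $769.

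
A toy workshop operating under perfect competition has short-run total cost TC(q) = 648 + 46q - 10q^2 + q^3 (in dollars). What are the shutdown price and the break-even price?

Shutdown price = $21; break-even price = $109

AVC = 46 - 10q + q^2; minimized at q = 5, giving min AVC = $21. That is the shutdown price.
ATC = 648/q + 46 - 10q + q^2. Setting dATC/dq = −648/q^2 − 10 + 2q = 0 gives q = 9 (since 2·9^3 − 10·9^2 = 648).
min ATC = 648/9 + 46 − 10·9 + 9^2 = $109. That is the break-even price.
Between these two prices the firm operates at a loss; above $109 it earns a profit.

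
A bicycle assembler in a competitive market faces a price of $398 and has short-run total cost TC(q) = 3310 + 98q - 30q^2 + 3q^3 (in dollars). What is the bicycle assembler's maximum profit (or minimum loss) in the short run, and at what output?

AVC = 98 - 30q + 3q^2; min AVC = $23 at q = 5. Since P = $398 ≥ min AVC, the firm produces.
With MC = 98 - 60q + 9q^2, P = MC on the upward-sloping part at q* = 10.
TR = 398·10 = 3980. TC = 3310 + 980 = 4290. Profit = 3980 − 4290 = -$310.
Shutting down would mean losing the fixed cost of $3310, so operating at a loss of $310 is better by $3000.

Profit = -$310 at q = 10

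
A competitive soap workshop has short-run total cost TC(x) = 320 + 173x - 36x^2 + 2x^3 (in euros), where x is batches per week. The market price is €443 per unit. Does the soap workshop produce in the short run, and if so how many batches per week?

Produce at x = 15

Strip out fixed cost: VC = 173x - 36x^2 + 2x^3. Then AVC = 173 - 36x + 2x^2 and MC = 173 - 72x + 6x^2.
AVC hits its minimum where MC = AVC, at x = 9, giving min AVC = 173 - 36·9 + 2·9^2 = €11.
Since P = €443 ≥ min AVC = €11, price covers variable cost and the firm should produce.
Solving P = MC: -270 - 72x + 6x^2 = 0 ⇒ x = -3 or 15. On the upward-sloping branch, x* = 15.
Check: AVC at x = 15 is €83 ≤ P, so revenue covers variable cost.
Profit = P·x − TC = 443·15 − 1565 = €5080.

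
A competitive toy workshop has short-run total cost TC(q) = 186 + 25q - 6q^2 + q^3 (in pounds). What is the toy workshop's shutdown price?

£16 per unit

The shutdown price is the minimum of AVC. VC = 25q - 6q^2 + q^3, so AVC = 25 - 6q + q^2.
dAVC/dq = -6 + 2q = 0 gives q = 3. min AVC = 25 - 6·3 + 3^2 = 16.
So the shutdown price is £16.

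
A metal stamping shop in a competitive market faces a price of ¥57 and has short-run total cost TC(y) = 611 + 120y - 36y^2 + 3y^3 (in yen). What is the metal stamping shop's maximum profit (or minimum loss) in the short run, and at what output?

AVC = 120 - 36y + 3y^2 has its minimum ¥12 at y = 6; price ¥57 clears that bar, so the firm operates.
With MC = 120 - 72y + 9y^2, P = MC on the upward-sloping part at y* = 7.
TR = 57·7 = 399. TC = 611 + 105 = 716. Profit = 399 − 716 = -¥317.
Shutting down would mean losing the fixed cost of ¥611, so operating at a loss of ¥317 is better by ¥294.

Profit = -¥317 at y = 7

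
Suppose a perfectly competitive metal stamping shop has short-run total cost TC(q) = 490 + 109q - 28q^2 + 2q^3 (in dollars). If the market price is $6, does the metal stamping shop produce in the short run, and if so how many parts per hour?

From TC, MC = TC'(q) = 109 - 56q + 6q^2 and AVC = VC/q = 109 - 28q + 2q^2.
The AVC parabola has its vertex at q = 28/4 = 7, where AVC = 109 - 28·7 + 2·7^2 = $11.
With P < min AVC ($6 < $11), every unit sold adds to the loss.
The firm minimizes its loss by shutting down and losing only its fixed cost of $490.

Shut down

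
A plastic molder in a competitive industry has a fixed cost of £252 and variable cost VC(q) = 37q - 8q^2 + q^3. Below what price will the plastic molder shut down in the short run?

£21 per unit

The firm shuts down when price falls below the minimum of average variable cost. AVC = VC/q = 37 - 8q + q^2.
dAVC/dq = -8 + 2q = 0 gives q = 4. min AVC = 37 - 8·4 + 4^2 = 21.
The firm shuts down for any P below £21.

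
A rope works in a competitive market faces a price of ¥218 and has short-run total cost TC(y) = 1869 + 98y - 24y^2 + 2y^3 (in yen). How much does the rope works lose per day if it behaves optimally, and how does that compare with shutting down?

Profit = -¥269 at y = 10

AVC = 98 - 24y + 2y^2 has its minimum ¥26 at y = 6; price ¥218 clears that bar, so the firm operates.
MC = 98 - 48y + 6y^2. Setting P = MC and taking the root on the rising branch gives y* = 10.
TR = 218·10 = 2180. TC = 1869 + 580 = 2449. Profit = 2180 − 2449 = -¥269.
Shutting down would mean losing the fixed cost of ¥1869, so operating at a loss of ¥269 is better by ¥1600.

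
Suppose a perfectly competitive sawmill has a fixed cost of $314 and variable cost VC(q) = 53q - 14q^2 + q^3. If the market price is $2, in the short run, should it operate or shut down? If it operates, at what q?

Shut down

From TC, MC = TC'(q) = 53 - 28q + 3q^2 and AVC = VC/q = 53 - 14q + q^2.
The AVC parabola has its vertex at q = 14/2 = 7, where AVC = 53 - 14·7 + 7^2 = $4.
With P < min AVC ($2 < $4), every unit sold adds to the loss.
The firm minimizes its loss by shutting down and losing only its fixed cost of $314.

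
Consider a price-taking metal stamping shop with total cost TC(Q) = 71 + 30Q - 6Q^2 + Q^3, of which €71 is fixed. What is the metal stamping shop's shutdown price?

€21 per unit

The shutdown price is the minimum of AVC. VC = 30Q - 6Q^2 + Q^3, so AVC = 30 - 6Q + Q^2.
At the minimum of AVC, MC = AVC. MC = 30 - 12Q + 3Q^2; setting MC = AVC gives 2Q^2 - 6Q = 0, so Q = 3. min AVC = 21.
For P < €21 the firm produces nothing.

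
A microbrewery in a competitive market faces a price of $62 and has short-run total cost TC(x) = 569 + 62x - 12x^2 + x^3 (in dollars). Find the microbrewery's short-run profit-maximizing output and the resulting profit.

AVC = 62 - 12x + x^2; min AVC = $26 at x = 6. Since P = $62 ≥ min AVC, the firm produces.
MC = 62 - 24x + 3x^2. Setting P = MC and taking the root on the rising branch gives x* = 8.
TR = 62·8 = 496. TC = 569 + 240 = 809. Profit = 496 − 809 = -$313.
Shutting down would mean losing the fixed cost of $569, so operating at a loss of $313 is better by $256.

Profit = -$313 at x = 8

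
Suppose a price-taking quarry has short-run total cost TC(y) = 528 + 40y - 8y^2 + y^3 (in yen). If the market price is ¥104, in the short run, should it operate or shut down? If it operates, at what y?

Produce at y = 8

Strip out fixed cost: VC = 40y - 8y^2 + y^3. Then AVC = 40 - 8y + y^2 and MC = 40 - 16y + 3y^2.
AVC is minimized where dAVC/dy = -8 + 2y = 0, at y = 4; min AVC = 40 - 8·4 + 4^2 = ¥24.
P = ¥104 exceeds min AVC = ¥24, so the firm stays open.
P = MC gives -64 - 16y + 3y^2 = 0, with roots -8/3 and 8. Take the larger (rising MC): y* = 8.
Check: AVC at y = 8 is ¥40 ≤ P, so revenue covers variable cost.
Profit = P·y − TC = 104·8 − 848 = -¥16, a loss, but smaller than the ¥528 fixed cost the firm would lose by shutting down.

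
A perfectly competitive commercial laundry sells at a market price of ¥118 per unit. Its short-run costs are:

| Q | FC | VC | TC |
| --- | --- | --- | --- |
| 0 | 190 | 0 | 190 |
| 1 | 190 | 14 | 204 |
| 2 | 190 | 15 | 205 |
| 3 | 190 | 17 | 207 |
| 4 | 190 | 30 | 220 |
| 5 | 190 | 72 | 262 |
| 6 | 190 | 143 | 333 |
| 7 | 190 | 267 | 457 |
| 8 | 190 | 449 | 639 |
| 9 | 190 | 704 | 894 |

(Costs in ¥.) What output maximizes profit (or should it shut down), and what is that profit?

Tabulate TR − TC: Q=0: -190; Q=1: -86; Q=2: 31; Q=3: 147; Q=4: 252; Q=5: 328; Q=6: 375; Q=7: 369; Q=8: 305; Q=9: 168.
Profit is maximized at Q = 6. AVC there is 143/6 = ¥23.83 ≤ P, so producing beats shutting down (which would give -¥190).

Q = 6; profit = ¥375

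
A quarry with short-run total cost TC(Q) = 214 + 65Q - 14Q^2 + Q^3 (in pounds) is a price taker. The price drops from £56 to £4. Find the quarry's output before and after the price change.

MC = 65 - 28Q + 3Q^2; the shutdown threshold is min AVC = £16 (at Q = 7).
At P = £56 ≥ min AVC, set P = MC on the rising branch: Q = 9.
At P = £4 < min AVC = £16, price no longer covers variable cost at any output, so the firm shuts down: Q = 0.

Output falls from 9 to 0 (the firm shuts down)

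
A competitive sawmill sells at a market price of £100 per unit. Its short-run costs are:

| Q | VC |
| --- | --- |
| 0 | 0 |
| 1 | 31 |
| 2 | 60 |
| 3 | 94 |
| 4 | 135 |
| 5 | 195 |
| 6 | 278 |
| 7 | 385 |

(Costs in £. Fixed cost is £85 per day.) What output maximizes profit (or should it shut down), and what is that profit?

Compute π = P·Q − TC at each output: Q=0: -85; Q=1: -16; Q=2: 55; Q=3: 121; Q=4: 180; Q=5: 220; Q=6: 237; Q=7: 230.
Profit is maximized at Q = 6. AVC there is 278/6 = £46.33 ≤ P, so producing beats shutting down (which would give -£85).

Q = 6; profit = £237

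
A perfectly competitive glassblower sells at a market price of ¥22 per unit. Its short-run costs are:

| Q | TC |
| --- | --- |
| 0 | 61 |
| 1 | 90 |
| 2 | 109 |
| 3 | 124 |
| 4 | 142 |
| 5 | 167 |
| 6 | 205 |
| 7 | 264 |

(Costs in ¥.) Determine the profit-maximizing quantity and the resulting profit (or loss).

Q = 4; profit = -¥54

Compute π = P·Q − TC at each output: Q=0: -61; Q=1: -68; Q=2: -65; Q=3: -58; Q=4: -54; Q=5: -57; Q=6: -73; Q=7: -110.
Profit is maximized at Q = 4. AVC there is 81/4 = ¥20.25 ≤ P, so producing beats shutting down (which would give -¥61).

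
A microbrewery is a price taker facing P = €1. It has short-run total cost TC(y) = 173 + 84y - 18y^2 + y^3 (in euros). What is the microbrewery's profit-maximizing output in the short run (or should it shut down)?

Shut down

Variable cost is VC = 84y - 18y^2 + y^3, so AVC = VC/y = 84 - 18y + y^2 and MC = dTC/dy = 84 - 36y + 3y^2.
AVC hits its minimum where MC = AVC, at y = 9, giving min AVC = 84 - 18·9 + 9^2 = €3.
P = €1 lies below min AVC = €3; no output level covers variable cost.
The firm minimizes its loss by shutting down and losing only its fixed cost of €173.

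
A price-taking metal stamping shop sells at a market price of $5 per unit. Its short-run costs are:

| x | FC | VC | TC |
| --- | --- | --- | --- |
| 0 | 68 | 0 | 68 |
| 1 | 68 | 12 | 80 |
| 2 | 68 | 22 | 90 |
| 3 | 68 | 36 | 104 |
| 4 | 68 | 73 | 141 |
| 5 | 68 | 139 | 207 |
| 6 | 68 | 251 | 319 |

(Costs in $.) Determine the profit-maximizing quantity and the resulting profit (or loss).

Profit at each row (π = 5x − TC): x=0: -68; x=1: -75; x=2: -80; x=3: -89; x=4: -121; x=5: -182; x=6: -289.
Profit is highest at x = 0. Equivalently, the lowest AVC in the table is 22/2 ≈ $11 at x = 2, and P = $5 falls below it — price never covers variable cost, so the firm shuts down and loses only its fixed cost.

x = 0 (shut down); profit = -$68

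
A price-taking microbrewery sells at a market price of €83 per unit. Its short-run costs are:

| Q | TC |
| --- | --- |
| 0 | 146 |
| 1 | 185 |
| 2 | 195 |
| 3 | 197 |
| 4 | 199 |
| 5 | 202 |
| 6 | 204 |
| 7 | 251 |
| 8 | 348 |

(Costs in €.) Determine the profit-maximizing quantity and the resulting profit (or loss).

Q = 7; profit = €330

Profit at each row (π = 83Q − TC): Q=0: -146; Q=1: -102; Q=2: -29; Q=3: 52; Q=4: 133; Q=5: 213; Q=6: 294; Q=7: 330; Q=8: 316.
Profit is maximized at Q = 7. AVC there is 105/7 = €15 ≤ P, so producing beats shutting down (which would give -€146).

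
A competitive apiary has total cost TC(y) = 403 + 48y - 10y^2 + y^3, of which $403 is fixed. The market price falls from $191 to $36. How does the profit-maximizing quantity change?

Output falls from 11 to 6

AVC = 48 - 10y + y^2, minimized at y = 5 where min AVC = $23. MC = 48 - 20y + 3y^2.
At P = $191 ≥ min AVC, set P = MC on the rising branch: y = 11.
At P = $36 ≥ min AVC, set P = MC: y = 6. The firm stays open but cuts output.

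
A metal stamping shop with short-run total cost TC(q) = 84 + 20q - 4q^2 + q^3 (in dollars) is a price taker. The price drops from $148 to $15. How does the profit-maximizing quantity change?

MC = 20 - 8q + 3q^2; the shutdown threshold is min AVC = $16 (at q = 2).
With P = $148 above the shutdown price, P = MC gives q = 8.
At P = $15 < min AVC = $16, price no longer covers variable cost at any output, so the firm shuts down: q = 0.

Output falls from 8 to 0 (the firm shuts down)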